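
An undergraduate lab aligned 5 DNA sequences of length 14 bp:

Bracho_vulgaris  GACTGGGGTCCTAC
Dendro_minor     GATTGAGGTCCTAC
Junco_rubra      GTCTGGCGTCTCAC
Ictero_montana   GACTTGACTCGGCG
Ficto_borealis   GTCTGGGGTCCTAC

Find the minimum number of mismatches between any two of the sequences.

1

Pairwise Hamming distances:
  Bracho_vulgaris vs Dendro_minor: 2
  Bracho_vulgaris vs Junco_rubra: 4
  Bracho_vulgaris vs Ictero_montana: 7
  Bracho_vulgaris vs Ficto_borealis: 1
  Dendro_minor vs Junco_rubra: 6
  Dendro_minor vs Ictero_montana: 9
  Dendro_minor vs Ficto_borealis: 3
  Junco_rubra vs Ictero_montana: 8
  Junco_rubra vs Ficto_borealis: 3
  Ictero_montana vs Ficto_borealis: 8
The smallest is 1, between Bracho_vulgaris and Ficto_borealis.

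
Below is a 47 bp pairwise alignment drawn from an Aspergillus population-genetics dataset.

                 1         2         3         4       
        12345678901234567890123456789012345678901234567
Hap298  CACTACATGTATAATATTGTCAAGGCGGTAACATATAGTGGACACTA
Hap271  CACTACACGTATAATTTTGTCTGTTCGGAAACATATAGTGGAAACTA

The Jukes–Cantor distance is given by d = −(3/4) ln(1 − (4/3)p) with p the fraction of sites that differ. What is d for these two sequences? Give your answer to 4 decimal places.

Mismatches occur at site 8 (T→C), site 16 (A→T), site 22 (A→T), site 23 (A→G), site 24 (G→T), site 25 (G→T), site 29 (T→A), site 43 (C→A).
p = 8/47 = 0.170213.
d = −0.75 · ln(1 − (4/3)·0.170213) = −0.75 · ln(0.773049) = −0.75 · (-0.257413) = 0.1931.

0.1931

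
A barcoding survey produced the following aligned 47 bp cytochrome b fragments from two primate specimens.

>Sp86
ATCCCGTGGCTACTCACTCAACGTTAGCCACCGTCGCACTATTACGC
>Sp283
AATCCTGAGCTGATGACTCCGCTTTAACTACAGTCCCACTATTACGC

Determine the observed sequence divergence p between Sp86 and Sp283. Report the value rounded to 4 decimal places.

The sequences differ at positions 2 (T/A), 3 (C/T), 6 (G/T), 7 (T/G), 8 (G/A), 12 (A/G), 13 (C/A), 15 (C/G), 20 (A/C), 21 (A/G), 23 (G/T), 27 (G/A), 29 (C/T), 32 (C/A), 36 (G/C).
There are 15 differences over 47 sites, so p = 15/47 = 0.3191.

0.3191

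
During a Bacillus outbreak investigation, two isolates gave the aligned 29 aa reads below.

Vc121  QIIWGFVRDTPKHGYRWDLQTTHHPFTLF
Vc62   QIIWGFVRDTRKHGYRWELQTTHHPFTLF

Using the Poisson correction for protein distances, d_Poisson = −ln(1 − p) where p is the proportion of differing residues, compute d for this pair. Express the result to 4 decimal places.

Mismatches occur at site 11 (P↔R), site 18 (D↔E).
p = 2/29 = 0.068966.
d = −ln(1 − 0.068966) = −ln(0.931034) = 0.0715.

0.0715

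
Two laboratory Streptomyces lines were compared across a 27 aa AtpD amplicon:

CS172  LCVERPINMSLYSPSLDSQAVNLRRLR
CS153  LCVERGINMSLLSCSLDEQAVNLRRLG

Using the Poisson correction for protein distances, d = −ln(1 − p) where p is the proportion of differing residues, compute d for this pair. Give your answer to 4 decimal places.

Differing sites — 6:P/G; 12:Y/L; 14:P/C; 18:S/E; 27:R/G.
p = 5/27 = 0.185185.
d = −ln(1 − 0.185185) = −ln(0.814815) = 0.2048.

0.2048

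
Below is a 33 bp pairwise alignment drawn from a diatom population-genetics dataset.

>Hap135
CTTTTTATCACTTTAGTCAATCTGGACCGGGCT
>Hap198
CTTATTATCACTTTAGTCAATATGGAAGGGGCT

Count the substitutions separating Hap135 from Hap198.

4

Mismatches occur at site 4 (T/A), site 22 (C/A), site 27 (C/A), site 28 (C/G).
That gives 4 mismatches out of 33 aligned sites, so the Hamming distance is 4.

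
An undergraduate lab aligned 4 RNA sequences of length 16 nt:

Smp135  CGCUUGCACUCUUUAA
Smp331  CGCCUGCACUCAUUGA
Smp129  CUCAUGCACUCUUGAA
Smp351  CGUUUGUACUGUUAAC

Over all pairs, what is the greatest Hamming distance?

8

Pairwise Hamming distances:
  Smp135 vs Smp331: 3
  Smp135 vs Smp129: 3
  Smp135 vs Smp351: 5
  Smp331 vs Smp129: 5
  Smp331 vs Smp351: 8
  Smp129 vs Smp351: 7
The largest is 8, between Smp331 and Smp351.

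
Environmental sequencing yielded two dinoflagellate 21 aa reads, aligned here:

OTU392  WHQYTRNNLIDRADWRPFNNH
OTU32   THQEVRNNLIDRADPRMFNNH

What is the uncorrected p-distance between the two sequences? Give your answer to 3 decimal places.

Mismatches occur at site 1 (W/T), site 4 (Y/E), site 5 (T/V), site 15 (W/P), site 17 (P/M).
There are 5 differences over 21 sites, so p = 5/21 = 0.238.

0.238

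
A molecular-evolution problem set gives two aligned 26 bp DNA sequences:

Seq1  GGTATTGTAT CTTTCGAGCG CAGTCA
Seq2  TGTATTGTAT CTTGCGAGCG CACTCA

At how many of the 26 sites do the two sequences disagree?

Differing sites — 1:G/T; 14:T/G; 23:G/C.
That gives 3 mismatches out of 26 aligned sites, so the Hamming distance is 3.

3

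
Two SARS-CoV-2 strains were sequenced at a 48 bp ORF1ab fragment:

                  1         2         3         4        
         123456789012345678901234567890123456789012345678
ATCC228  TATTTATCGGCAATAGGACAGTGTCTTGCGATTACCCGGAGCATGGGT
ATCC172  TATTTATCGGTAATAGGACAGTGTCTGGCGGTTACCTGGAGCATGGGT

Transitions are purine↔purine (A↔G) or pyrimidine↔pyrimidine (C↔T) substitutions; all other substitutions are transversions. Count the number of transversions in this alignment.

Differing sites — 11:C/T (Ti); 27:T/G (Tv); 31:A/G (Ti); 37:C/T (Ti).
Of the 4 differences, 3 transitions and 1 transversion, so the answer is 1.

1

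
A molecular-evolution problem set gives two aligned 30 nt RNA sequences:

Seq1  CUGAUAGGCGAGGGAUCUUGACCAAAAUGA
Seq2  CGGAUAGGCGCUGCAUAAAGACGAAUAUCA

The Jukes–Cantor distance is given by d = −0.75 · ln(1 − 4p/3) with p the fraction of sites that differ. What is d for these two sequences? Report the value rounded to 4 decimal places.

0.4408

The sequences differ at positions 2 (U/G), 11 (A/C), 12 (G/U), 14 (G/C), 17 (C/A), 18 (U/A), 19 (U/A), 23 (C/G), 26 (A/U), 29 (G/C).
p = 10/30 = 0.333333.
d = −0.75 · ln(1 − (4/3)·0.333333) = −0.75 · ln(0.555556) = −0.75 · (-0.587786) = 0.4408.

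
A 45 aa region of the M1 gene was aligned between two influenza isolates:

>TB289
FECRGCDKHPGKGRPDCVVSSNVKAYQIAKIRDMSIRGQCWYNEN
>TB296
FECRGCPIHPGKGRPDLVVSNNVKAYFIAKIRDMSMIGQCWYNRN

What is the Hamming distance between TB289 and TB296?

The sequences differ at positions 7 (D/P), 8 (K/I), 17 (C/L), 21 (S/N), 27 (Q/F), 36 (I/M), 37 (R/I), 44 (E/R).
That gives 8 mismatches out of 45 aligned sites, so the Hamming distance is 8.

8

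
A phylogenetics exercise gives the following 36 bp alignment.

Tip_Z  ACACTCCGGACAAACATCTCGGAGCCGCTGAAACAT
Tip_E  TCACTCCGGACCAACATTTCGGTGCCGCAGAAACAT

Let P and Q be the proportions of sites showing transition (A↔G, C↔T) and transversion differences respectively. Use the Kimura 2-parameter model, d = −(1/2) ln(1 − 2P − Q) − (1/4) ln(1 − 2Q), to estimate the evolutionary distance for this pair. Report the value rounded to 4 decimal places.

Mismatches occur at site 1 (A↔T, transversion), site 12 (A↔C, transversion), site 18 (C↔T, transition), site 23 (A↔T, transversion), site 29 (T↔A, transversion).
Of the 5 differences, 1 transition and 4 transversions over 36 sites: P = 1/36 = 0.027778, Q = 4/36 = 0.111111.
d = −0.5·ln(0.833333) − 0.25·ln(0.777778) = −0.5·(-0.182322) − 0.25·(-0.251314) = 0.1540.

0.1540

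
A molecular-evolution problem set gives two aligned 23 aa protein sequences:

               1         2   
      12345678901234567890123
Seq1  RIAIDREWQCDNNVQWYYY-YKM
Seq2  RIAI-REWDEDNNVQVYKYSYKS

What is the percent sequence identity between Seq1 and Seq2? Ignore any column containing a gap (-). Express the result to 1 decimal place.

76.2%

Excluding the 2 gap columns leaves 21 comparable sites.
Mismatches occur at site 9 (Q↔D), site 10 (C↔E), site 16 (W↔V), site 18 (Y↔K), site 23 (M↔S).
16 of the 21 comparable sites match, so the percent identity is 16/21 × 100 = 76.2%.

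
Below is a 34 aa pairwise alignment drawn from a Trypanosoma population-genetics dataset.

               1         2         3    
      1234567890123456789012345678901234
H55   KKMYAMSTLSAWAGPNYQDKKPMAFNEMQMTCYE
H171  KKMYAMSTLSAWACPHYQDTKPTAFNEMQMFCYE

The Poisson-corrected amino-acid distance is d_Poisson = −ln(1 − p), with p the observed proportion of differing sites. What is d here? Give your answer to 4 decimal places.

Mismatches occur at site 14 (G↔C), site 16 (N↔H), site 20 (K↔T), site 23 (M↔T), site 31 (T↔F).
p = 5/34 = 0.147059.
d = −ln(1 − 0.147059) = −ln(0.852941) = 0.1591.

0.1591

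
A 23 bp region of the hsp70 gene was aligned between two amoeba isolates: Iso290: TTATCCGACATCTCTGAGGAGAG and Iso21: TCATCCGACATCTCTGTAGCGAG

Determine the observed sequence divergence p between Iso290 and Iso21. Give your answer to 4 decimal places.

The sequences differ at positions 2 (T/C), 17 (A/T), 18 (G/A), 20 (A/C).
There are 4 differences over 23 sites, so p = 4/23 = 0.1739.

0.1739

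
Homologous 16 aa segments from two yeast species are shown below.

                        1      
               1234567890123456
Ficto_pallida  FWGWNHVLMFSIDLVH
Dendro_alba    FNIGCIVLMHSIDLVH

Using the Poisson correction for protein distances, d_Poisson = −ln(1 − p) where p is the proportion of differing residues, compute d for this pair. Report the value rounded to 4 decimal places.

Differing sites — 2:W/N; 3:G/I; 4:W/G; 5:N/C; 6:H/I; 10:F/H.
p = 6/16 = 0.375000.
d = −ln(1 − 0.375000) = −ln(0.625000) = 0.4700.

0.4700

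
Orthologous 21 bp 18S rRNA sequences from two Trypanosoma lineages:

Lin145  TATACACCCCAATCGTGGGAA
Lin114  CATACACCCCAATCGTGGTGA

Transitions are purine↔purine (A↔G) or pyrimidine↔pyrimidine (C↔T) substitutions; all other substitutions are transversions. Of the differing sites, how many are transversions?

Differing sites — 1:T/C (Ti); 19:G/T (Tv); 20:A/G (Ti).
Of the 3 differences, 2 transitions and 1 transversion, so the answer is 1.

1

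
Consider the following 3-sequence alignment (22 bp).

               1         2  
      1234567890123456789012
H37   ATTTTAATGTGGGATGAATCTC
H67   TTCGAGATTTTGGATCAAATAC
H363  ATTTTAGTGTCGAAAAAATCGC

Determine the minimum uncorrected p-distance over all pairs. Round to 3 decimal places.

0.273

Pairwise Hamming distances:
  H37 vs H67: 11
  H37 vs H363: 6
  H67 vs H363: 14
The smallest is 6 mismatches, between H37 and H363; p = 6/22 = 0.273.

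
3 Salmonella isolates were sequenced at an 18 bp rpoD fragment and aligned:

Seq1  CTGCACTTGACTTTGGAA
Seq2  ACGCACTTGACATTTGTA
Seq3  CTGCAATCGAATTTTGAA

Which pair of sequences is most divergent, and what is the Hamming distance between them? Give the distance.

Pairwise Hamming distances:
  Seq1 vs Seq2: 5
  Seq1 vs Seq3: 4
  Seq2 vs Seq3: 7
The largest is 7, between Seq2 and Seq3.

7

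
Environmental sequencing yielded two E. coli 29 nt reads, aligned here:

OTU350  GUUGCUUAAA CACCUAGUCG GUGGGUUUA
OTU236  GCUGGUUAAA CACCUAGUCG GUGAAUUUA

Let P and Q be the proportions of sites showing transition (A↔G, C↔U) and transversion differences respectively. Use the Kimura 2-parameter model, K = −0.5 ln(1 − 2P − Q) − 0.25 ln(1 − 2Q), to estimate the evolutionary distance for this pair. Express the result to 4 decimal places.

0.1560

Differing sites — 2:U/C (Ti); 5:C/G (Tv); 24:G/A (Ti); 25:G/A (Ti).
Of the 4 differences, 3 transitions and 1 transversion over 29 sites: P = 3/29 = 0.103448, Q = 1/29 = 0.034483.
d = −0.5·ln(0.758621) − 0.25·ln(0.931034) = −0.5·(-0.276253) − 0.25·(-0.071459) = 0.1560.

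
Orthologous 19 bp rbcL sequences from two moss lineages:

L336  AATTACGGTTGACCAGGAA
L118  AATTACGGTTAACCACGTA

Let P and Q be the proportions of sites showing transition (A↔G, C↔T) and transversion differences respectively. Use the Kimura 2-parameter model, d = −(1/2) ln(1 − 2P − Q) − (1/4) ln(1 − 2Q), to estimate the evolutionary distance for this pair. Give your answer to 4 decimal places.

0.1773

Differing sites — 11:G/A (Ti); 16:G/C (Tv); 18:A/T (Tv).
Of the 3 differences, 1 transition and 2 transversions over 19 sites: P = 1/19 = 0.052632, Q = 2/19 = 0.105263.
d = −0.5·ln(0.789473) − 0.25·ln(0.789474) = −0.5·(-0.236390) − 0.25·(-0.236388) = 0.1773.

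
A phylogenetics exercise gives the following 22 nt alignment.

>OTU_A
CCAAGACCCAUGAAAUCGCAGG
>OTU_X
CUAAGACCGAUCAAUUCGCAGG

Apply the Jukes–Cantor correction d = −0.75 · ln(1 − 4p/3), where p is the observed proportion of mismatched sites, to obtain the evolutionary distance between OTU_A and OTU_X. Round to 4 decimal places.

The sequences differ at positions 2 (C/U), 9 (C/G), 12 (G/C), 15 (A/U).
p = 4/22 = 0.181818.
d = −0.75 · ln(1 − (4/3)·0.181818) = −0.75 · ln(0.757576) = −0.75 · (-0.277631) = 0.2082.

0.2082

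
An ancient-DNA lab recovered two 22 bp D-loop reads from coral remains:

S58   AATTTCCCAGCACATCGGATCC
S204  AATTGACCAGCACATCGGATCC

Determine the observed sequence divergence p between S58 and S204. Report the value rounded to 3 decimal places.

0.091

Mismatches occur at site 5 (T→G), site 6 (C→A).
There are 2 differences over 22 sites, so p = 2/22 = 0.091.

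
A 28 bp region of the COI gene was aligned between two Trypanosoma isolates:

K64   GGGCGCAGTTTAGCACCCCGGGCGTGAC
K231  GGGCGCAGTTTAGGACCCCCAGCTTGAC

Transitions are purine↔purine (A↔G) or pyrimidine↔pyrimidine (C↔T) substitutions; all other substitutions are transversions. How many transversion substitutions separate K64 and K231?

3

The sequences differ at positions 14 (C/G, transversion), 20 (G/C, transversion), 21 (G/A, transition), 24 (G/T, transversion).
Of the 4 differences, 1 transition and 3 transversions, so the answer is 3.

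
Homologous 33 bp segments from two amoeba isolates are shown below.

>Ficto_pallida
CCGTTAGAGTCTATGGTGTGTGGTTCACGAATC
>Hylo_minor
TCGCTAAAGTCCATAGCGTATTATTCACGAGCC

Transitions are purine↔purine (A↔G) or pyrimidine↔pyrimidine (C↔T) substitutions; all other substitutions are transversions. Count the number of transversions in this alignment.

1

Mismatches occur at site 1 (C/T, transition), site 4 (T/C, transition), site 7 (G/A, transition), site 12 (T/C, transition), site 15 (G/A, transition), site 17 (T/C, transition), site 20 (G/A, transition), site 22 (G/T, transversion), site 23 (G/A, transition), site 31 (A/G, transition), site 32 (T/C, transition).
Of the 11 differences, 10 transitions and 1 transversion, so the answer is 1.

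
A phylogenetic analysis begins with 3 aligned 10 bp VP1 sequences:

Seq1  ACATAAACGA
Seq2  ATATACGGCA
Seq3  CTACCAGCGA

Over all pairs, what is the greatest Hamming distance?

6

Pairwise Hamming distances:
  Seq1 vs Seq2: 5
  Seq1 vs Seq3: 5
  Seq2 vs Seq3: 6
The largest is 6, between Seq2 and Seq3.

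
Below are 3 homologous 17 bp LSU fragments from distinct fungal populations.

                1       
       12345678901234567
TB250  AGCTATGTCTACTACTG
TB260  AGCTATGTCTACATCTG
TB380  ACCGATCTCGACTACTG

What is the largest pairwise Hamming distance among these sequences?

Pairwise Hamming distances:
  TB250 vs TB260: 2
  TB250 vs TB380: 4
  TB260 vs TB380: 6
The largest is 6, between TB260 and TB380.

6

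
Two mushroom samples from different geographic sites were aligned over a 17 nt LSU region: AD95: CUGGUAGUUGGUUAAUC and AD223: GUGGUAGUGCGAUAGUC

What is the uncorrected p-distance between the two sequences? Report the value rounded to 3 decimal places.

0.294

Mismatches occur at site 1 (C/G), site 9 (U/G), site 10 (G/C), site 12 (U/A), site 15 (A/G).
There are 5 differences over 17 sites, so p = 5/17 = 0.294.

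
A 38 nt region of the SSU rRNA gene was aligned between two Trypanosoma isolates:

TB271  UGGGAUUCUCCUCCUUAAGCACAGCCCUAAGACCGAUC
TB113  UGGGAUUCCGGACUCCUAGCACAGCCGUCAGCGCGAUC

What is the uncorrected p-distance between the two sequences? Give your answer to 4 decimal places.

Mismatches occur at site 9 (U/C), site 10 (C/G), site 11 (C/G), site 12 (U/A), site 14 (C/U), site 15 (U/C), site 16 (U/C), site 17 (A/U), site 27 (C/G), site 29 (A/C), site 32 (A/C), site 33 (C/G).
There are 12 differences over 38 sites, so p = 12/38 = 0.3158.

0.3158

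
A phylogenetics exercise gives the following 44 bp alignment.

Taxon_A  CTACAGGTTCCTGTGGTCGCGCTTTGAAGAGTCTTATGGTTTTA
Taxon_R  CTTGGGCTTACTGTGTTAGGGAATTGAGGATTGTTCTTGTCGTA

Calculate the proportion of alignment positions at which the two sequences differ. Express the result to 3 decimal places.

The sequences differ at positions 3 (A/T), 4 (C/G), 5 (A/G), 7 (G/C), 10 (C/A), 16 (G/T), 18 (C/A), 20 (C/G), 22 (C/A), 23 (T/A), 28 (A/G), 31 (G/T), 33 (C/G), 36 (A/C), 38 (G/T), 41 (T/C), 42 (T/G).
There are 17 differences over 44 sites, so p = 17/44 = 0.386.

0.386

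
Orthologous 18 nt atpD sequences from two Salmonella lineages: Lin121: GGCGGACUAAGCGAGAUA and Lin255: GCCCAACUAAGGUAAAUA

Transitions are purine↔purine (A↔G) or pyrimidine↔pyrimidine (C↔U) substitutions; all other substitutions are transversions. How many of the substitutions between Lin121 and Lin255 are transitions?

2

The sequences differ at positions 2 (G/C, transversion), 4 (G/C, transversion), 5 (G/A, transition), 12 (C/G, transversion), 13 (G/U, transversion), 15 (G/A, transition).
Of the 6 differences, 2 transitions and 4 transversions, so the answer is 2.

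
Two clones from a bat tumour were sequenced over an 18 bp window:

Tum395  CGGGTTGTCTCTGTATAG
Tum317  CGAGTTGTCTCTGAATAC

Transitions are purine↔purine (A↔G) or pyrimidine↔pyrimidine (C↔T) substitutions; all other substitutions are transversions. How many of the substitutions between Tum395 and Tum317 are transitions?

1

Differing sites — 3:G/A (Ti); 14:T/A (Tv); 18:G/C (Tv).
Of the 3 differences, 1 transition and 2 transversions, so the answer is 1.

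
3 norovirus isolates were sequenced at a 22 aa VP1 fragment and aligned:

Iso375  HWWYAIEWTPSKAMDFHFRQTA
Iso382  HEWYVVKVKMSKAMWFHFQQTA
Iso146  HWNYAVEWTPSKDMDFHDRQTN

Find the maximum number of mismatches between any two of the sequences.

Pairwise Hamming distances:
  Iso375 vs Iso382: 9
  Iso375 vs Iso146: 5
  Iso382 vs Iso146: 12
The largest is 12, between Iso382 and Iso146.

12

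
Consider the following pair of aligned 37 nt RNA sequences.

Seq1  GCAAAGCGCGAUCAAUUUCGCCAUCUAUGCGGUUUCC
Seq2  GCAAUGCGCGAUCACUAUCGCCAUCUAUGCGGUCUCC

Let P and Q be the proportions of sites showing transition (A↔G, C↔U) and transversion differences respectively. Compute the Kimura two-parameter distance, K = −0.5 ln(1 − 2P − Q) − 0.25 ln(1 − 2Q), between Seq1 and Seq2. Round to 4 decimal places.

Mismatches occur at site 5 (A→U, transversion), site 15 (A→C, transversion), site 17 (U→A, transversion), site 34 (U→C, transition).
Of the 4 differences, 1 transition and 3 transversions over 37 sites: P = 1/37 = 0.027027, Q = 3/37 = 0.081081.
d = −0.5·ln(0.864865) − 0.25·ln(0.837838) = −0.5·(-0.145182) − 0.25·(-0.176931) = 0.1168.

0.1168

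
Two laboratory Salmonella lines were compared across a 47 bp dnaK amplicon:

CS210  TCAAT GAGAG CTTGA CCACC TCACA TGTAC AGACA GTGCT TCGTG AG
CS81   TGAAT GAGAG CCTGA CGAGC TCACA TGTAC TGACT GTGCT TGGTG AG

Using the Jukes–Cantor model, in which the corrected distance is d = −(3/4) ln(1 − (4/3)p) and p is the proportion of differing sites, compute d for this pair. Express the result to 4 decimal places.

0.1660

The sequences differ at positions 2 (C/G), 12 (T/C), 17 (C/G), 19 (C/G), 31 (A/T), 35 (A/T), 42 (C/G).
p = 7/47 = 0.148936.
d = −0.75 · ln(1 − (4/3)·0.148936) = −0.75 · ln(0.801419) = −0.75 · (-0.221371) = 0.1660.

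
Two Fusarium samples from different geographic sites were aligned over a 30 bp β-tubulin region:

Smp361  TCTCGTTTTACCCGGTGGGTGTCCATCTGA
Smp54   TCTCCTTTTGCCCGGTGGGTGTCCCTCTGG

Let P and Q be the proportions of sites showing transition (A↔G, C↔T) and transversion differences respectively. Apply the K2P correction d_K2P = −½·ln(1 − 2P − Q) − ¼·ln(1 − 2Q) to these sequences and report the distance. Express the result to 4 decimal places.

Differing sites — 5:G/C (Tv); 10:A/G (Ti); 25:A/C (Tv); 30:A/G (Ti).
Of the 4 differences, 2 transitions and 2 transversions over 30 sites: P = 2/30 = 0.066667, Q = 2/30 = 0.066667.
d = −0.5·ln(0.799999) − 0.25·ln(0.866666) = −0.5·(-0.223145) − 0.25·(-0.143102) = 0.1473.

0.1473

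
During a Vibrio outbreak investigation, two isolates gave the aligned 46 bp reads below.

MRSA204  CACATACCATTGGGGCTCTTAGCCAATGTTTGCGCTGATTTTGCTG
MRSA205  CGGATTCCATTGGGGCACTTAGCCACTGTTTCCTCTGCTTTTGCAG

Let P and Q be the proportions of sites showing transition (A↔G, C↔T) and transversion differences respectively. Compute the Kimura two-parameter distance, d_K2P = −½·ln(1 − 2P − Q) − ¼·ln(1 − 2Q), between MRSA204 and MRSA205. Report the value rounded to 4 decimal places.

0.2294

Differing sites — 2:A/G (Ti); 3:C/G (Tv); 6:A/T (Tv); 17:T/A (Tv); 26:A/C (Tv); 32:G/C (Tv); 34:G/T (Tv); 38:A/C (Tv); 45:T/A (Tv).
Of the 9 differences, 1 transition and 8 transversions over 46 sites: P = 1/46 = 0.021739, Q = 8/46 = 0.173913.
d = −0.5·ln(0.782609) − 0.25·ln(0.652174) = −0.5·(-0.245122) − 0.25·(-0.427444) = 0.2294.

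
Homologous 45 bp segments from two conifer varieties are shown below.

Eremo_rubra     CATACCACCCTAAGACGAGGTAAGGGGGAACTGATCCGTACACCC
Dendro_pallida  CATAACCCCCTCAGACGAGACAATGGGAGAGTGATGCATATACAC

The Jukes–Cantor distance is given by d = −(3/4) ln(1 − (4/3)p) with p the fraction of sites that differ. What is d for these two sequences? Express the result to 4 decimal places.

Differing sites — 5:C/A; 7:A/C; 12:A/C; 20:G/A; 21:T/C; 24:G/T; 28:G/A; 29:A/G; 31:C/G; 36:C/G; 38:G/A; 41:C/T; 44:C/A.
p = 13/45 = 0.288889.
d = −0.75 · ln(1 − (4/3)·0.288889) = −0.75 · ln(0.614815) = −0.75 · (-0.486434) = 0.3648.

0.3648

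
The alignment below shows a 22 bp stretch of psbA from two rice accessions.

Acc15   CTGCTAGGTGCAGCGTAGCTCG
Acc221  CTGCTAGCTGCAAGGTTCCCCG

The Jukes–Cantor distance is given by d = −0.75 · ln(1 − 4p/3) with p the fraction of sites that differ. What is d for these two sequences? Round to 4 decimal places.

Differing sites — 8:G/C; 13:G/A; 14:C/G; 17:A/T; 18:G/C; 20:T/C.
p = 6/22 = 0.272727.
d = −0.75 · ln(1 − (4/3)·0.272727) = −0.75 · ln(0.636364) = −0.75 · (-0.451985) = 0.3390.

0.3390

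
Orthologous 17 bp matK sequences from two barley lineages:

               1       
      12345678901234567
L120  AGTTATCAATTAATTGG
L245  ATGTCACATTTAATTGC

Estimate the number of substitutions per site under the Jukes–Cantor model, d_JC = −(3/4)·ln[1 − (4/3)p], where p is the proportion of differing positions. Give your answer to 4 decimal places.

The sequences differ at positions 2 (G/T), 3 (T/G), 5 (A/C), 6 (T/A), 9 (A/T), 17 (G/C).
p = 6/17 = 0.352941.
d = −0.75 · ln(1 − (4/3)·0.352941) = −0.75 · ln(0.529412) = −0.75 · (-0.635988) = 0.4770.

0.4770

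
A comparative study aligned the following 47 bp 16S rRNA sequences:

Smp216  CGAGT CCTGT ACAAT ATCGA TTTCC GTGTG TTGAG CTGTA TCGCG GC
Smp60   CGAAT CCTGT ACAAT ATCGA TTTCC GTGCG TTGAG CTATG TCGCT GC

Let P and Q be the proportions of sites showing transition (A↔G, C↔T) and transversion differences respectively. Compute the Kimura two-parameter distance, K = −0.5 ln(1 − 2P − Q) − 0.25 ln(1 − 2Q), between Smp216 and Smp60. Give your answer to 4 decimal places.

Mismatches occur at site 4 (G/A, transition), site 29 (T/C, transition), site 38 (G/A, transition), site 40 (A/G, transition), site 45 (G/T, transversion).
Of the 5 differences, 4 transitions and 1 transversion over 47 sites: P = 4/47 = 0.085106, Q = 1/47 = 0.021277.
d = −0.5·ln(0.808511) − 0.25·ln(0.957446) = −0.5·(-0.212561) − 0.25·(-0.043486) = 0.1172.

0.1172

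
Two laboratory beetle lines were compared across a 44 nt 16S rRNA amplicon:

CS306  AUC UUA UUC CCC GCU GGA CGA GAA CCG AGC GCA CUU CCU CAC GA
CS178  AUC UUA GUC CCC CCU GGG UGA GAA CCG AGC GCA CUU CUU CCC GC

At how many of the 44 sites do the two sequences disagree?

7

The sequences differ at positions 7 (U/G), 13 (G/C), 18 (A/G), 19 (C/U), 38 (C/U), 41 (A/C), 44 (A/C).
That gives 7 mismatches out of 44 aligned sites, so the Hamming distance is 7.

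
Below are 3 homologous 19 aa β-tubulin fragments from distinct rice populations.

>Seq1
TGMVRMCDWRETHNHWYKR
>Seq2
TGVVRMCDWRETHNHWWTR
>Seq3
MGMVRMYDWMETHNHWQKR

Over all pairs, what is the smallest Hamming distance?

3

Pairwise Hamming distances:
  Seq1 vs Seq2: 3
  Seq1 vs Seq3: 4
  Seq2 vs Seq3: 6
The smallest is 3, between Seq1 and Seq2.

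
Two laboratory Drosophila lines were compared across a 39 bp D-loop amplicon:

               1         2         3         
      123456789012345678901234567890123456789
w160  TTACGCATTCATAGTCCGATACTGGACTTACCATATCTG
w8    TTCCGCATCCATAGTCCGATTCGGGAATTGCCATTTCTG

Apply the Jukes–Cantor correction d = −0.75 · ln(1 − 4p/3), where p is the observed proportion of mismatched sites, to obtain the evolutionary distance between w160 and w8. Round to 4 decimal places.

Mismatches occur at site 3 (A→C), site 9 (T→C), site 21 (A→T), site 23 (T→G), site 27 (C→A), site 30 (A→G), site 35 (A→T).
p = 7/39 = 0.179487.
d = −0.75 · ln(1 − (4/3)·0.179487) = −0.75 · ln(0.760684) = −0.75 · (-0.273537) = 0.2052.

0.2052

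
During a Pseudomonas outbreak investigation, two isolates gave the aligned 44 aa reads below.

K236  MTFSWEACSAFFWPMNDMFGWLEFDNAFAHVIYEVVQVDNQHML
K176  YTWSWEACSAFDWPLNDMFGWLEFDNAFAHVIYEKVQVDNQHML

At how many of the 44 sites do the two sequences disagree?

Mismatches occur at site 1 (M/Y), site 3 (F/W), site 12 (F/D), site 15 (M/L), site 35 (V/K).
That gives 5 mismatches out of 44 aligned sites, so the Hamming distance is 5.

5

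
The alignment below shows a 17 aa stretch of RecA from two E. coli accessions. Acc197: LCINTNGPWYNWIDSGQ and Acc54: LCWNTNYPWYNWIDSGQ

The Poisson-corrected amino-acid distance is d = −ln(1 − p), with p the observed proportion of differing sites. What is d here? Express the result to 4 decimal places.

0.1252

Mismatches occur at site 3 (I→W), site 7 (G→Y).
p = 2/17 = 0.117647.
d = −ln(1 − 0.117647) = −ln(0.882353) = 0.1252.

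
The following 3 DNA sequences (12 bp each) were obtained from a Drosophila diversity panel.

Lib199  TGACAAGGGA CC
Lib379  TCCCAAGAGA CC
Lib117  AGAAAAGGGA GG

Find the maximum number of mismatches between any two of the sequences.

7

Pairwise Hamming distances:
  Lib199 vs Lib379: 3
  Lib199 vs Lib117: 4
  Lib379 vs Lib117: 7
The largest is 7, between Lib379 and Lib117.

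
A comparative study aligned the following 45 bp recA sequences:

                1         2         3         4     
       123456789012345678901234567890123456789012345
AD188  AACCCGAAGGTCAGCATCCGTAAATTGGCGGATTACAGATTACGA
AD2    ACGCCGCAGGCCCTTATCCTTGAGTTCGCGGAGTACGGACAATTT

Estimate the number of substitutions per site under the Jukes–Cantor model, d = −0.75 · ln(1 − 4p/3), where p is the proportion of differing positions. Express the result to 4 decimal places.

0.5716

The sequences differ at positions 2 (A/C), 3 (C/G), 7 (A/C), 11 (T/C), 13 (A/C), 14 (G/T), 15 (C/T), 20 (G/T), 22 (A/G), 24 (A/G), 27 (G/C), 33 (T/G), 37 (A/G), 40 (T/C), 41 (T/A), 43 (C/T), 44 (G/T), 45 (A/T).
p = 18/45 = 0.400000.
d = −0.75 · ln(1 − (4/3)·0.400000) = −0.75 · ln(0.466667) = −0.75 · (-0.762139) = 0.5716.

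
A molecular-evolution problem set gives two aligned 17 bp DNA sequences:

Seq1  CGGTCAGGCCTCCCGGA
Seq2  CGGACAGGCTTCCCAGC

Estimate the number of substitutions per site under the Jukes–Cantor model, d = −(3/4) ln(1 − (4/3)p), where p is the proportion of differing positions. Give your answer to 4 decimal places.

0.2824

The sequences differ at positions 4 (T/A), 10 (C/T), 15 (G/A), 17 (A/C).
p = 4/17 = 0.235294.
d = −0.75 · ln(1 − (4/3)·0.235294) = −0.75 · ln(0.686275) = −0.75 · (-0.376477) = 0.2824.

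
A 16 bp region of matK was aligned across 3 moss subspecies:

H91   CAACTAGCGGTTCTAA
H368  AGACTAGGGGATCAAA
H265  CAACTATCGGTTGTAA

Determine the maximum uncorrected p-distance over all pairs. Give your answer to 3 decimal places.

0.438

Pairwise Hamming distances:
  H91 vs H368: 5
  H91 vs H265: 2
  H368 vs H265: 7
The largest is 7 mismatches, between H368 and H265; p = 7/16 = 0.438.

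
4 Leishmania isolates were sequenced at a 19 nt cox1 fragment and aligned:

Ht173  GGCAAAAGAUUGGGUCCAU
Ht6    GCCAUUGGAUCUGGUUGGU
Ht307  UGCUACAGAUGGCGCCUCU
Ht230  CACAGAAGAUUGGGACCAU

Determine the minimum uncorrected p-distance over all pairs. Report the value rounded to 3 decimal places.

0.211

Pairwise Hamming distances:
  Ht173 vs Ht6: 9
  Ht173 vs Ht307: 8
  Ht173 vs Ht230: 4
  Ht6 vs Ht307: 13
  Ht6 vs Ht230: 11
  Ht307 vs Ht230: 10
The smallest is 4 mismatches, between Ht173 and Ht230; p = 4/19 = 0.211.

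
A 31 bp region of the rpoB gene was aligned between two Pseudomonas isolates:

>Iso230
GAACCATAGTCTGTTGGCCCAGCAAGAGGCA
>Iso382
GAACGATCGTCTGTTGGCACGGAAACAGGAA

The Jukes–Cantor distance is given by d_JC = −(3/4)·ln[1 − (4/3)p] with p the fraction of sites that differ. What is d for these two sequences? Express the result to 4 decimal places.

0.2687

The sequences differ at positions 5 (C/G), 8 (A/C), 19 (C/A), 21 (A/G), 23 (C/A), 26 (G/C), 30 (C/A).
p = 7/31 = 0.225806.
d = −0.75 · ln(1 − (4/3)·0.225806) = −0.75 · ln(0.698925) = −0.75 · (-0.358212) = 0.2687.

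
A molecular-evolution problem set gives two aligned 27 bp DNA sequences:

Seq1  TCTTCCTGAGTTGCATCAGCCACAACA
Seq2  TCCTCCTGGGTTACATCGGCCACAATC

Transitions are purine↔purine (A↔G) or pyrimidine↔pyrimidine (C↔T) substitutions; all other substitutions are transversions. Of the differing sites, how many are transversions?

Differing sites — 3:T/C (Ti); 9:A/G (Ti); 13:G/A (Ti); 18:A/G (Ti); 26:C/T (Ti); 27:A/C (Tv).
Of the 6 differences, 5 transitions and 1 transversion, so the answer is 1.

1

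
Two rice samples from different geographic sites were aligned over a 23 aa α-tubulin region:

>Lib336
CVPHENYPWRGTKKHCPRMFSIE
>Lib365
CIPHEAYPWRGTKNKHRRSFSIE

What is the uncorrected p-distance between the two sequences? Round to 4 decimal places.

0.3043

Mismatches occur at site 2 (V→I), site 6 (N→A), site 14 (K→N), site 15 (H→K), site 16 (C→H), site 17 (P→R), site 19 (M→S).
There are 7 differences over 23 sites, so p = 7/23 = 0.3043.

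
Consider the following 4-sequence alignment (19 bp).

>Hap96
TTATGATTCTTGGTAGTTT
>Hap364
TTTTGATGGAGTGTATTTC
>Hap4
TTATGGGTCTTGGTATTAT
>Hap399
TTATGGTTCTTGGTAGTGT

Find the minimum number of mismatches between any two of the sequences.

2

Pairwise Hamming distances:
  Hap96 vs Hap364: 8
  Hap96 vs Hap4: 4
  Hap96 vs Hap399: 2
  Hap364 vs Hap4: 10
  Hap364 vs Hap399: 10
  Hap4 vs Hap399: 3
The smallest is 2, between Hap96 and Hap399.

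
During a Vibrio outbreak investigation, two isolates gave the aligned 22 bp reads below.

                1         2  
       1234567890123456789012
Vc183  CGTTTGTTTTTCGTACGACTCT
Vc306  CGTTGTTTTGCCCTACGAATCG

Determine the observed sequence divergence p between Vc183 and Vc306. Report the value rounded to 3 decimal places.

Mismatches occur at site 5 (T/G), site 6 (G/T), site 10 (T/G), site 11 (T/C), site 13 (G/C), site 19 (C/A), site 22 (T/G).
There are 7 differences over 22 sites, so p = 7/22 = 0.318.

0.318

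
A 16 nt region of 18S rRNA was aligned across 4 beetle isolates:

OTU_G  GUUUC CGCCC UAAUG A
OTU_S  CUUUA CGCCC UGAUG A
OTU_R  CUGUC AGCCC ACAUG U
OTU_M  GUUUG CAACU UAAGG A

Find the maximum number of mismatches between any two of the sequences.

Pairwise Hamming distances:
  OTU_G vs OTU_S: 3
  OTU_G vs OTU_R: 6
  OTU_G vs OTU_M: 5
  OTU_S vs OTU_R: 6
  OTU_S vs OTU_M: 7
  OTU_R vs OTU_M: 11
The largest is 11, between OTU_R and OTU_M.

11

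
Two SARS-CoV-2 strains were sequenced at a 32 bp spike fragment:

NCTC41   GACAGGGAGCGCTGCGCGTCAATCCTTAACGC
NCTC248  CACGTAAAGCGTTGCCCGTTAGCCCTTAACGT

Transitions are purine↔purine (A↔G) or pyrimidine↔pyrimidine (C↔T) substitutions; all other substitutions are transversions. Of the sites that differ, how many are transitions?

Mismatches occur at site 1 (G/C, transversion), site 4 (A/G, transition), site 5 (G/T, transversion), site 6 (G/A, transition), site 7 (G/A, transition), site 12 (C/T, transition), site 16 (G/C, transversion), site 20 (C/T, transition), site 22 (A/G, transition), site 23 (T/C, transition), site 32 (C/T, transition).
Of the 11 differences, 8 transitions and 3 transversions, so the answer is 8.

8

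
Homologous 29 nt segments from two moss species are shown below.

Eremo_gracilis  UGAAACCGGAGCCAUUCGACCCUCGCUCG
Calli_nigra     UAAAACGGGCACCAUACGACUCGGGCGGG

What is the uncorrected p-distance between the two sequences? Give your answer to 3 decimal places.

The sequences differ at positions 2 (G/A), 7 (C/G), 10 (A/C), 11 (G/A), 16 (U/A), 21 (C/U), 23 (U/G), 24 (C/G), 27 (U/G), 28 (C/G).
There are 10 differences over 29 sites, so p = 10/29 = 0.345.

0.345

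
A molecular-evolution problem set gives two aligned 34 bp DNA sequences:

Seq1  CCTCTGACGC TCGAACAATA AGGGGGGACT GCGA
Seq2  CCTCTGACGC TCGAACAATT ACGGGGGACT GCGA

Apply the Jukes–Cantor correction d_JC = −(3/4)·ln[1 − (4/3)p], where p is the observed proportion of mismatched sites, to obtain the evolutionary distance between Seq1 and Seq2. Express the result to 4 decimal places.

Differing sites — 20:A/T; 22:G/C.
p = 2/34 = 0.058824.
d = −0.75 · ln(1 − (4/3)·0.058824) = −0.75 · ln(0.921568) = −0.75 · (-0.081679) = 0.0613.

0.0613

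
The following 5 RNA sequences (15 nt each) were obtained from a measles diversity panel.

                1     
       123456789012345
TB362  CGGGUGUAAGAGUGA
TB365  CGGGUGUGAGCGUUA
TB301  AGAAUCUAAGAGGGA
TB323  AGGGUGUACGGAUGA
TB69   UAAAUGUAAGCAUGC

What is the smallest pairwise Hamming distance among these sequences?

3

Pairwise Hamming distances:
  TB362 vs TB365: 3
  TB362 vs TB301: 5
  TB362 vs TB323: 4
  TB362 vs TB69: 7
  TB365 vs TB301: 8
  TB365 vs TB323: 6
  TB365 vs TB69: 8
  TB301 vs TB323: 7
  TB301 vs TB69: 7
  TB323 vs TB69: 7
The smallest is 3, between TB362 and TB365.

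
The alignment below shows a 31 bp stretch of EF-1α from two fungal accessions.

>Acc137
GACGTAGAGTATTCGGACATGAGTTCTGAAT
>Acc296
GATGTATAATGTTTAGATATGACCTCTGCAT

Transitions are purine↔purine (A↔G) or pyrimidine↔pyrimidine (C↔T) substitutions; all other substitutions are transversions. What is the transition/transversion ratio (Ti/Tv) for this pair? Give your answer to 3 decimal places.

Differing sites — 3:C/T (Ti); 7:G/T (Tv); 9:G/A (Ti); 11:A/G (Ti); 14:C/T (Ti); 15:G/A (Ti); 18:C/T (Ti); 23:G/C (Tv); 24:T/C (Ti); 29:A/C (Tv).
Of the 10 differences, 7 transitions and 3 transversions, so Ti/Tv = 7/3 = 2.333.

2.333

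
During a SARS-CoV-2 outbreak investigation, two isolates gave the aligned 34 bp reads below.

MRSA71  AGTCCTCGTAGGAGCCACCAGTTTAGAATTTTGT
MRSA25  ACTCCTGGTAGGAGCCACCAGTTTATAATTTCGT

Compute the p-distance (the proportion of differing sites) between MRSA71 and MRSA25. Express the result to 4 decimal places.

0.1176

Mismatches occur at site 2 (G→C), site 7 (C→G), site 26 (G→T), site 32 (T→C).
There are 4 differences over 34 sites, so p = 4/34 = 0.1176.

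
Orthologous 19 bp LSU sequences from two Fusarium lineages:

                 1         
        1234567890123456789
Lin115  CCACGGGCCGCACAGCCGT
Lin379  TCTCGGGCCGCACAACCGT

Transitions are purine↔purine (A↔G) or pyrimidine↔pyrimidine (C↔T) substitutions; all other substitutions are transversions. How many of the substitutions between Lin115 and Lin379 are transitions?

2

The sequences differ at positions 1 (C/T, transition), 3 (A/T, transversion), 15 (G/A, transition).
Of the 3 differences, 2 transitions and 1 transversion, so the answer is 2.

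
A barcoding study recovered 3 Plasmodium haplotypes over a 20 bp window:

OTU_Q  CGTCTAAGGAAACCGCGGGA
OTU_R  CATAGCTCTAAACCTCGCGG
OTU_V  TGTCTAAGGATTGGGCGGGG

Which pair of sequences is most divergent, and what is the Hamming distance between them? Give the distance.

Pairwise Hamming distances:
  OTU_Q vs OTU_R: 10
  OTU_Q vs OTU_V: 6
  OTU_R vs OTU_V: 14
The largest is 14, between OTU_R and OTU_V.

14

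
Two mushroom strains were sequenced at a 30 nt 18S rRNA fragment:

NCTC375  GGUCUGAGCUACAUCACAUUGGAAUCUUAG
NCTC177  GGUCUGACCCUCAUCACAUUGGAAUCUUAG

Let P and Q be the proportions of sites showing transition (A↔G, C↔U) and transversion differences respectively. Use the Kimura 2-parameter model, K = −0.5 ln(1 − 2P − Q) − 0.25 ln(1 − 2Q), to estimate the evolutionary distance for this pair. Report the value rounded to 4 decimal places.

0.1073

Differing sites — 8:G/C (Tv); 10:U/C (Ti); 11:A/U (Tv).
Of the 3 differences, 1 transition and 2 transversions over 30 sites: P = 1/30 = 0.033333, Q = 2/30 = 0.066667.
d = −0.5·ln(0.866667) − 0.25·ln(0.866666) = −0.5·(-0.143100) − 0.25·(-0.143102) = 0.1073.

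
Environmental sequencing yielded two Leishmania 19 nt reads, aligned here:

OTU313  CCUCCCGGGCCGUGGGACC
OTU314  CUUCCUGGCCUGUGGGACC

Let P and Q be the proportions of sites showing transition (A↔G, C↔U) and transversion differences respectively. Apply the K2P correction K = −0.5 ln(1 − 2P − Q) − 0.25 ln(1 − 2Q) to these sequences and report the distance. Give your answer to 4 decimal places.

0.2576

Mismatches occur at site 2 (C/U, transition), site 6 (C/U, transition), site 9 (G/C, transversion), site 11 (C/U, transition).
Of the 4 differences, 3 transitions and 1 transversion over 19 sites: P = 3/19 = 0.157895, Q = 1/19 = 0.052632.
d = −0.5·ln(0.631578) − 0.25·ln(0.894736) = −0.5·(-0.459534) − 0.25·(-0.111227) = 0.2576.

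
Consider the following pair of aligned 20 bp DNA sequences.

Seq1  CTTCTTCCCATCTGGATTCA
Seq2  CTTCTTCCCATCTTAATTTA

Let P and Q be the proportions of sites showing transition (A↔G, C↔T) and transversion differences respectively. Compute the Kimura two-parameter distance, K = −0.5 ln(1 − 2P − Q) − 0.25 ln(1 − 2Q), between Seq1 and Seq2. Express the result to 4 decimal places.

0.1702

Differing sites — 14:G/T (Tv); 15:G/A (Ti); 19:C/T (Ti).
Of the 3 differences, 2 transitions and 1 transversion over 20 sites: P = 2/20 = 0.100000, Q = 1/20 = 0.050000.
d = −0.5·ln(0.750000) − 0.25·ln(0.900000) = −0.5·(-0.287682) − 0.25·(-0.105361) = 0.1702.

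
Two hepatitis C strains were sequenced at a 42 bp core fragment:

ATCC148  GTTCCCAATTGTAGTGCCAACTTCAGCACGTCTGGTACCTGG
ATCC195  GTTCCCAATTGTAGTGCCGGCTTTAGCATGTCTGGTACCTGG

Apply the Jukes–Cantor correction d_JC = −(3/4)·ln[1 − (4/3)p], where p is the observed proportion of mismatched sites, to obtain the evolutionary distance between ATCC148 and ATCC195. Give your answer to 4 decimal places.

0.1019

Mismatches occur at site 19 (A↔G), site 20 (A↔G), site 24 (C↔T), site 29 (C↔T).
p = 4/42 = 0.095238.
d = −0.75 · ln(1 − (4/3)·0.095238) = −0.75 · ln(0.873016) = −0.75 · (-0.135801) = 0.1019.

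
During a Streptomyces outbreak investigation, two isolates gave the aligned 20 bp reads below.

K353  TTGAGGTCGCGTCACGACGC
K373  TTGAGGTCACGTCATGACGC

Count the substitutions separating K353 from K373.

Differing sites — 9:G/A; 15:C/T.
That gives 2 mismatches out of 20 aligned sites, so the Hamming distance is 2.

2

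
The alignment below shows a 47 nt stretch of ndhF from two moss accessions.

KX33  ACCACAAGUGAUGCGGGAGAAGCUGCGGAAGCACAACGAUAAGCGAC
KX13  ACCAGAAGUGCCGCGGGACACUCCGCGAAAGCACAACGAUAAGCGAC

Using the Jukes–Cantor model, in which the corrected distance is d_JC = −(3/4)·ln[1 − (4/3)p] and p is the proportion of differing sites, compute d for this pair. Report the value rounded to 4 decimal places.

0.1931

The sequences differ at positions 5 (C/G), 11 (A/C), 12 (U/C), 19 (G/C), 21 (A/C), 22 (G/U), 24 (U/C), 28 (G/A).
p = 8/47 = 0.170213.
d = −0.75 · ln(1 − (4/3)·0.170213) = −0.75 · ln(0.773049) = −0.75 · (-0.257413) = 0.1931.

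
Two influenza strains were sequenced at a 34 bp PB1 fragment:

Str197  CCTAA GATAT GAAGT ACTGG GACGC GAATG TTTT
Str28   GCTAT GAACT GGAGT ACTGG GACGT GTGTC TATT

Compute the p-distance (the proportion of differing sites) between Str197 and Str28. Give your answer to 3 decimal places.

The sequences differ at positions 1 (C/G), 5 (A/T), 8 (T/A), 9 (A/C), 12 (A/G), 25 (C/T), 27 (A/T), 28 (A/G), 30 (G/C), 32 (T/A).
There are 10 differences over 34 sites, so p = 10/34 = 0.294.

0.294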